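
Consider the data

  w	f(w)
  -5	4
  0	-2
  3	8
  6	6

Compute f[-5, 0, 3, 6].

-37/330

f[-5,0] = (-2 - 4) / (0 - (-5)) = -6/5
f[0,3] = (8 - (-2)) / (3 - 0) = 10/3
f[3,6] = (6 - 8) / (6 - 3) = -2/3
f[-5,0,3] = (10/3 - (-6/5)) / (3 - (-5)) = 17/30
f[0,3,6] = (-2/3 - 10/3) / (6 - 0) = -2/3
f[-5,0,3,6] = (-2/3 - 17/30) / (6 - (-5)) = -37/330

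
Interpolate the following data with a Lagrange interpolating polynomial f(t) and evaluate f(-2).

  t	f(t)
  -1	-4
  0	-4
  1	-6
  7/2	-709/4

18

Evaluate each Lagrange basis at t = -2:
L_0(-2) = (-2)·(-3)·(-11/2)/[(-1)·(-2)·(-9/2)] = 11/3
L_1(-2) = (-1)·(-3)·(-11/2)/[(1)·(-1)·(-7/2)] = -33/7
L_2(-2) = (-1)·(-2)·(-11/2)/[(2)·(1)·(-5/2)] = 11/5
L_3(-2) = (-1)·(-2)·(-3)/[(9/2)·(7/2)·(5/2)] = -16/105
Sum: (-4)·(11/3) + (-4)·(-33/7) + (-6)·(11/5) + (-709/4)·(-16/105) = 18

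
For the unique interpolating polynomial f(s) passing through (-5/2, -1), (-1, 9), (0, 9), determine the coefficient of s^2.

-8/3

Build the Lagrange basis polynomials:
L_0(s) = (s + 1)s / [15/4] = (4/15)s^2 + (4/15)s
L_1(s) = (s + 5/2)s / [-3/2] = -(2/3)s^2 - (5/3)s
L_2(s) = (s + 5/2)(s + 1) / [5/2] = (2/5)s^2 + (7/5)s + 1
f(s) = (-1)·L_0 + 9·L_1 + 9·L_2
Only the coefficient of s^2 is needed; take it from each L_i and combine:
(-1)·(4/15) + 9·(-2/3) + 9·(2/5) = -8/3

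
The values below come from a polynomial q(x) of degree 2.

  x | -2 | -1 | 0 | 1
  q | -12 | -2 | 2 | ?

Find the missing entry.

0

The 3 known values determine q uniquely (degree ≤ 2).
Evaluate each Lagrange basis at x = 1:
L_0(1) = (2)·(1)/[(-1)·(-2)] = 1
L_1(1) = (3)·(1)/[(1)·(-1)] = -3
L_2(1) = (3)·(2)/[(2)·(1)] = 3
Sum: (-12)·(1) + (-2)·(-3) + 2·(3) = 0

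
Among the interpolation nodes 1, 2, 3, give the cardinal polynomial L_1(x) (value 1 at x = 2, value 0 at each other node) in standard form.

L_1(x) = (x - 1)(x - 3) / [(1)·(-1)]
       = (x^2 - 4x + 3) / (-1)

L_1(x) = -x^2 + 4x - 3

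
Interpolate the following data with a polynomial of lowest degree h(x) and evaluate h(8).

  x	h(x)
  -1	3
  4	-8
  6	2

Using Newton's divided-difference form:
h[-1,4] = (-8 - 3) / (4 - (-1)) = -11/5
h[4,6] = (2 - (-8)) / (6 - 4) = 5
h[-1,4,6] = (5 - (-11/5)) / (6 - (-1)) = 36/35
h(8) = 3 + (-11/5)·(9) + (36/35)·(9)·(4) = 708/35

708/35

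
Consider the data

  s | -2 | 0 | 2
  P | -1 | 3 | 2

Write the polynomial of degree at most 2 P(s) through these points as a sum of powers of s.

P(s) = -(5/8)s^2 + (3/4)s + 3

Newton's divided differences:
P[-2,0] = (3 - (-1)) / (0 - (-2)) = 2
P[0,2] = (2 - 3) / (2 - 0) = -1/2
P[-2,0,2] = (-1/2 - 2) / (2 - (-2)) = -5/8
P(s) = -1 + 2·(s + 2) + (-5/8)·(s + 2)s
Expanding: P(s) = -(5/8)s^2 + (3/4)s + 3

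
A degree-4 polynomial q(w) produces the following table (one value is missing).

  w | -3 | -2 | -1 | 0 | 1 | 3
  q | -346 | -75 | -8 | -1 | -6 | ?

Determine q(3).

-340

The 5 known values determine q uniquely (degree ≤ 4).
Evaluate each Lagrange basis at w = 3:
L_0(3) = (5)·(4)·(3)·(2)/[(-1)·(-2)·(-3)·(-4)] = 5
L_1(3) = (6)·(4)·(3)·(2)/[(1)·(-1)·(-2)·(-3)] = -24
L_2(3) = (6)·(5)·(3)·(2)/[(2)·(1)·(-1)·(-2)] = 45
L_3(3) = (6)·(5)·(4)·(2)/[(3)·(2)·(1)·(-1)] = -40
L_4(3) = (6)·(5)·(4)·(3)/[(4)·(3)·(2)·(1)] = 15
Sum: (-346)·(5) + (-75)·(-24) + (-8)·(45) + (-1)·(-40) + (-6)·(15) = -340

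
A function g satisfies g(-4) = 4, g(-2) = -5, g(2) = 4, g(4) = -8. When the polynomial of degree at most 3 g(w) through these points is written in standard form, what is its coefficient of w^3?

-5/16

The leading coefficient equals the top divided difference g[-4,-2,2,4].
g[-4,-2] = (-5 - 4) / (-2 - (-4)) = -9/2
g[-2,2] = (4 - (-5)) / (2 - (-2)) = 9/4
g[2,4] = (-8 - 4) / (4 - 2) = -6
g[-4,-2,2] = (9/4 - (-9/2)) / (2 - (-4)) = 9/8
g[-2,2,4] = (-6 - 9/4) / (4 - (-2)) = -11/8
g[-4,-2,2,4] = (-11/8 - 9/8) / (4 - (-4)) = -5/16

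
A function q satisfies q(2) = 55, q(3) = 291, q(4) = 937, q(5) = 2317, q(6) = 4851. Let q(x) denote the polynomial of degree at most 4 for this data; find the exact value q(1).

1

Evaluate each Lagrange basis at x = 1:
L_0(1) = (-2)·(-3)·(-4)·(-5)/[(-1)·(-2)·(-3)·(-4)] = 5
L_1(1) = (-1)·(-3)·(-4)·(-5)/[(1)·(-1)·(-2)·(-3)] = -10
L_2(1) = (-1)·(-2)·(-4)·(-5)/[(2)·(1)·(-1)·(-2)] = 10
L_3(1) = (-1)·(-2)·(-3)·(-5)/[(3)·(2)·(1)·(-1)] = -5
L_4(1) = (-1)·(-2)·(-3)·(-4)/[(4)·(3)·(2)·(1)] = 1
Sum: 55·(5) + 291·(-10) + 937·(10) + 2317·(-5) + 4851·(1) = 1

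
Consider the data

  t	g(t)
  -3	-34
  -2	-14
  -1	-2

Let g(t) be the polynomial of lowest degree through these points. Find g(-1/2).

L_0(-1/2) = (3/2)·(1/2)/[(-1)·(-2)] = 3/8
L_1(-1/2) = (5/2)·(1/2)/[(1)·(-1)] = -5/4
L_2(-1/2) = (5/2)·(3/2)/[(2)·(1)] = 15/8
Sum: (-34)·(3/8) + (-14)·(-5/4) + (-2)·(15/8) = 1

1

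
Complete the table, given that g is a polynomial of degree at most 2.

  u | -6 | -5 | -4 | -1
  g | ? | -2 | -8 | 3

The 3 known values determine g uniquely (degree ≤ 2).
Evaluate each Lagrange basis at u = -6:
L_0(-6) = (-2)·(-5)/[(-1)·(-4)] = 5/2
L_1(-6) = (-1)·(-5)/[(1)·(-3)] = -5/3
L_2(-6) = (-1)·(-2)/[(4)·(3)] = 1/6
Sum: (-2)·(5/2) + (-8)·(-5/3) + 3·(1/6) = 53/6

53/6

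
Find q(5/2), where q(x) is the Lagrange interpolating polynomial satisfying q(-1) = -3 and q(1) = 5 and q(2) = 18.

107/4

Evaluate each Lagrange basis at x = 5/2:
L_0(5/2) = (3/2)·(1/2)/[(-2)·(-3)] = 1/8
L_1(5/2) = (7/2)·(1/2)/[(2)·(-1)] = -7/8
L_2(5/2) = (7/2)·(3/2)/[(3)·(1)] = 7/4
Sum: (-3)·(1/8) + 5·(-7/8) + 18·(7/4) = 107/4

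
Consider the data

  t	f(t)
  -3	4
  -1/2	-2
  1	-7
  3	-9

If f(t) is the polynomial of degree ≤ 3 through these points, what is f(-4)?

Evaluate each Lagrange basis at t = -4:
L_0(-4) = (-7/2)·(-5)·(-7)/[(-5/2)·(-4)·(-6)] = 49/24
L_1(-4) = (-1)·(-5)·(-7)/[(5/2)·(-3/2)·(-7/2)] = -8/3
L_2(-4) = (-1)·(-7/2)·(-7)/[(4)·(3/2)·(-2)] = 49/24
L_3(-4) = (-1)·(-7/2)·(-5)/[(6)·(7/2)·(2)] = -5/12
Sum: 4·(49/24) + (-2)·(-8/3) + (-7)·(49/24) + (-9)·(-5/12) = 71/24

71/24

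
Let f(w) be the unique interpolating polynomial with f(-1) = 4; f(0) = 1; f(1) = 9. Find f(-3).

43

L_0(-3) = (-3)·(-4)/[(-1)·(-2)] = 6
L_1(-3) = (-2)·(-4)/[(1)·(-1)] = -8
L_2(-3) = (-2)·(-3)/[(2)·(1)] = 3
Sum: 4·(6) + 1·(-8) + 9·(3) = 43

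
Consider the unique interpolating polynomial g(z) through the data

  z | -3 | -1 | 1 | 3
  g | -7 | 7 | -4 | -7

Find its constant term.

41/16

L_0(z) = (z + 1)(z - 1)(z - 3) / [-48] = -(1/48)z^3 + (1/16)z^2 + (1/48)z - 1/16
L_1(z) = (z + 3)(z - 1)(z - 3) / [16] = (1/16)z^3 - (1/16)z^2 - (9/16)z + 9/16
L_2(z) = (z + 3)(z + 1)(z - 3) / [-16] = -(1/16)z^3 - (1/16)z^2 + (9/16)z + 9/16
L_3(z) = (z + 3)(z + 1)(z - 1) / [48] = (1/48)z^3 + (1/16)z^2 - (1/48)z - 1/16
g(z) = (-7)·L_0 + 7·L_1 + (-4)·L_2 + (-7)·L_3
Only the constant term is needed; take it from each L_i and combine:
(-7)·(-1/16) + 7·(9/16) + (-4)·(9/16) + (-7)·(-1/16) = 41/16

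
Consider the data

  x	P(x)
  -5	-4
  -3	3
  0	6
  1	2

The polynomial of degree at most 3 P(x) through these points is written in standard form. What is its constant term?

6

L_0(x) = (x + 3)x(x - 1) / [-60] = -(1/60)x^3 - (1/30)x^2 + (1/20)x
L_1(x) = (x + 5)x(x - 1) / [24] = (1/24)x^3 + (1/6)x^2 - (5/24)x
L_2(x) = (x + 5)(x + 3)(x - 1) / [-15] = -(1/15)x^3 - (7/15)x^2 - (7/15)x + 1
L_3(x) = (x + 5)(x + 3)x / [24] = (1/24)x^3 + (1/3)x^2 + (5/8)x
P(x) = (-4)·L_0 + 3·L_1 + 6·L_2 + 2·L_3
Only the constant term is needed; take it from each L_i and combine:
(-4)·(0) + 3·(0) + 6·(1) + 2·(0) = 6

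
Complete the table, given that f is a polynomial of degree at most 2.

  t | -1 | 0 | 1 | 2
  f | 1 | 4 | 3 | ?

The 3 known values determine f uniquely (degree ≤ 2).
L_0(2) = (2)·(1)/[(-1)·(-2)] = 1
L_1(2) = (3)·(1)/[(1)·(-1)] = -3
L_2(2) = (3)·(2)/[(2)·(1)] = 3
Sum: 1·(1) + 4·(-3) + 3·(3) = -2

-2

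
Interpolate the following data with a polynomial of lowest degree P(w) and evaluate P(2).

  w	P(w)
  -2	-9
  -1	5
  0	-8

-115

Evaluate each Lagrange basis at w = 2:
L_0(2) = (3)·(2)/[(-1)·(-2)] = 3
L_1(2) = (4)·(2)/[(1)·(-1)] = -8
L_2(2) = (4)·(3)/[(2)·(1)] = 6
Sum: (-9)·(3) + 5·(-8) + (-8)·(6) = -115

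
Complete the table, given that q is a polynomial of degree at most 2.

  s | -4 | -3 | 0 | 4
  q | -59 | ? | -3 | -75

The 3 known values determine q uniquely (degree ≤ 2).
Evaluate each Lagrange basis at s = -3:
L_0(-3) = (-3)·(-7)/[(-4)·(-8)] = 21/32
L_1(-3) = (1)·(-7)/[(4)·(-4)] = 7/16
L_2(-3) = (1)·(-3)/[(8)·(4)] = -3/32
Sum: (-59)·(21/32) + (-3)·(7/16) + (-75)·(-3/32) = -33

-33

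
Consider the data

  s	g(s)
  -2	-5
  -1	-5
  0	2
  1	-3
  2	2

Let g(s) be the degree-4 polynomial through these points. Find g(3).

80

Using Newton's divided-difference form:
g[-2,-1] = (-5 - (-5)) / (-1 - (-2)) = 0
g[-1,0] = (2 - (-5)) / (0 - (-1)) = 7
g[0,1] = (-3 - 2) / (1 - 0) = -5
g[1,2] = (2 - (-3)) / (2 - 1) = 5
g[-2,-1,0] = (7 - 0) / (0 - (-2)) = 7/2
g[-1,0,1] = (-5 - 7) / (1 - (-1)) = -6
g[0,1,2] = (5 - (-5)) / (2 - 0) = 5
g[-2,-1,0,1] = (-6 - 7/2) / (1 - (-2)) = -19/6
g[-1,0,1,2] = (5 - (-6)) / (2 - (-1)) = 11/3
g[-2,-1,0,1,2] = (11/3 - (-19/6)) / (2 - (-2)) = 41/24
g(3) = -5 + 0·(5) + (7/2)·(5)·(4) + (-19/6)·(5)·(4)·(3) + (41/24)·(5)·(4)·(3)·(2) = 80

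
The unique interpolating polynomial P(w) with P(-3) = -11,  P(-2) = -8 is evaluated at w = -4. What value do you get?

-14

Evaluate each Lagrange basis at w = -4:
L_0(-4) = (-2)/[(-1)] = 2
L_1(-4) = (-1)/[(1)] = -1
Sum: (-11)·(2) + (-8)·(-1) = -14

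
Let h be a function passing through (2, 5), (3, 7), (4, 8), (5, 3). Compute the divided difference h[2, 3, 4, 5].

-5/6

h[2,3] = (7 - 5) / (3 - 2) = 2
h[3,4] = (8 - 7) / (4 - 3) = 1
h[4,5] = (3 - 8) / (5 - 4) = -5
h[2,3,4] = (1 - 2) / (4 - 2) = -1/2
h[3,4,5] = (-5 - 1) / (5 - 3) = -3
h[2,3,4,5] = (-3 - (-1/2)) / (5 - 2) = -5/6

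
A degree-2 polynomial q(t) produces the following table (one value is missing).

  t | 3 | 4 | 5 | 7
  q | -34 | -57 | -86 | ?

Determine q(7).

The 3 known values determine q uniquely (degree ≤ 2).
Evaluate each Lagrange basis at t = 7:
L_0(7) = (3)·(2)/[(-1)·(-2)] = 3
L_1(7) = (4)·(2)/[(1)·(-1)] = -8
L_2(7) = (4)·(3)/[(2)·(1)] = 6
Sum: (-34)·(3) + (-57)·(-8) + (-86)·(6) = -162

-162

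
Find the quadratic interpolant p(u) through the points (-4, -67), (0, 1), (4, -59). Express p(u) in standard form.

L_0(u) = u(u - 4) / [32] = (1/32)u^2 - (1/8)u
L_1(u) = (u + 4)(u - 4) / [-16] = -(1/16)u^2 + 1
L_2(u) = (u + 4)u / [32] = (1/32)u^2 + (1/8)u
p(u) = (-67)·L_0 + 1·L_1 + (-59)·L_2
  (-67)·L_0(u) = -(67/32)u^2 + (67/8)u
  1·L_1(u) = -(1/16)u^2 + 1
  (-59)·L_2(u) = -(59/32)u^2 - (59/8)u
Adding term by term: -4u^2 + u + 1

p(u) = -4u^2 + u + 1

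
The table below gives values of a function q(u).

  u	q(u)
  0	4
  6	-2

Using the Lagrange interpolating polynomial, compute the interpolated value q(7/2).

1/2

L_0(7/2) = (-5/2)/[(-6)] = 5/12
L_1(7/2) = (7/2)/[(6)] = 7/12
Sum: 4·(5/12) + (-2)·(7/12) = 1/2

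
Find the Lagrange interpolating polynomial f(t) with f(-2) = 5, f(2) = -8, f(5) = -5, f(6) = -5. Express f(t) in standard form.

Build the Lagrange basis polynomials:
L_0(t) = (t - 2)(t - 5)(t - 6) / [-224] = -(1/224)t^3 + (13/224)t^2 - (13/56)t + 15/56
L_1(t) = (t + 2)(t - 5)(t - 6) / [48] = (1/48)t^3 - (3/16)t^2 + (1/6)t + 5/4
L_2(t) = (t + 2)(t - 2)(t - 6) / [-21] = -(1/21)t^3 + (2/7)t^2 + (4/21)t - 8/7
L_3(t) = (t + 2)(t - 2)(t - 5) / [32] = (1/32)t^3 - (5/32)t^2 - (1/8)t + 5/8
f(t) = 5·L_0 + (-8)·L_1 + (-5)·L_2 + (-5)·L_3
  5·L_0(t) = -(5/224)t^3 + (65/224)t^2 - (65/56)t + 75/56
  (-8)·L_1(t) = -(1/6)t^3 + (3/2)t^2 - (4/3)t - 10
  (-5)·L_2(t) = (5/21)t^3 - (10/7)t^2 - (20/21)t + 40/7
  (-5)·L_3(t) = -(5/32)t^3 + (25/32)t^2 + (5/8)t - 25/8
Adding term by term: -(3/28)t^3 + (8/7)t^2 - (79/28)t - 85/14

f(t) = -(3/28)t^3 + (8/7)t^2 - (79/28)t - 85/14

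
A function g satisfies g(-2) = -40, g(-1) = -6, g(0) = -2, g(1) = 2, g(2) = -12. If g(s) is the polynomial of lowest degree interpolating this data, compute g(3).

L_0(3) = (4)·(3)·(2)·(1)/[(-1)·(-2)·(-3)·(-4)] = 1
L_1(3) = (5)·(3)·(2)·(1)/[(1)·(-1)·(-2)·(-3)] = -5
L_2(3) = (5)·(4)·(2)·(1)/[(2)·(1)·(-1)·(-2)] = 10
L_3(3) = (5)·(4)·(3)·(1)/[(3)·(2)·(1)·(-1)] = -10
L_4(3) = (5)·(4)·(3)·(2)/[(4)·(3)·(2)·(1)] = 5
Sum: (-40)·(1) + (-6)·(-5) + (-2)·(10) + 2·(-10) + (-12)·(5) = -110

-110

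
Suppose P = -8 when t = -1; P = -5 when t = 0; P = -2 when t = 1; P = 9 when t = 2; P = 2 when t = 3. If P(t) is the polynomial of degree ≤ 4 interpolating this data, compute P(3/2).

L_0(3/2) = (3/2)·(1/2)·(-1/2)·(-3/2)/[(-1)·(-2)·(-3)·(-4)] = 3/128
L_1(3/2) = (5/2)·(1/2)·(-1/2)·(-3/2)/[(1)·(-1)·(-2)·(-3)] = -5/32
L_2(3/2) = (5/2)·(3/2)·(-1/2)·(-3/2)/[(2)·(1)·(-1)·(-2)] = 45/64
L_3(3/2) = (5/2)·(3/2)·(1/2)·(-3/2)/[(3)·(2)·(1)·(-1)] = 15/32
L_4(3/2) = (5/2)·(3/2)·(1/2)·(-1/2)/[(4)·(3)·(2)·(1)] = -5/128
Sum: (-8)·(3/128) + (-5)·(-5/32) + (-2)·(45/64) + 9·(15/32) + 2·(-5/128) = 213/64

213/64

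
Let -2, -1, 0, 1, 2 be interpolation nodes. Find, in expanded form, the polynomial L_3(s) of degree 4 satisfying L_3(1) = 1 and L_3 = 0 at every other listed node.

L_3(s) = -(1/6)s^4 - (1/6)s^3 + (2/3)s^2 + (2/3)s

L_3(s) = (s + 2)(s + 1)s(s - 2) / [(3)·(2)·(1)·(-1)]
       = (s^4 + s^3 - 4s^2 - 4s) / (-6)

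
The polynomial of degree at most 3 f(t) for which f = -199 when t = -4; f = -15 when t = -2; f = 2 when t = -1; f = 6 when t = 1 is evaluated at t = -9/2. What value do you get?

Evaluate each Lagrange basis at t = -9/2:
L_0(-9/2) = (-5/2)·(-7/2)·(-11/2)/[(-2)·(-3)·(-5)] = 77/48
L_1(-9/2) = (-1/2)·(-7/2)·(-11/2)/[(2)·(-1)·(-3)] = -77/48
L_2(-9/2) = (-1/2)·(-5/2)·(-11/2)/[(3)·(1)·(-2)] = 55/48
L_3(-9/2) = (-1/2)·(-5/2)·(-7/2)/[(5)·(3)·(2)] = -7/48
Sum: (-199)·(77/48) + (-15)·(-77/48) + 2·(55/48) + 6·(-7/48) = -1175/4

-1175/4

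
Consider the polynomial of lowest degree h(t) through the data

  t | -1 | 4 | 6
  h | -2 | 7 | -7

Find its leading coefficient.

The leading coefficient equals the top divided difference h[-1,4,6].
h[-1,4] = (7 - (-2)) / (4 - (-1)) = 9/5
h[4,6] = (-7 - 7) / (6 - 4) = -7
h[-1,4,6] = (-7 - 9/5) / (6 - (-1)) = -44/35

-44/35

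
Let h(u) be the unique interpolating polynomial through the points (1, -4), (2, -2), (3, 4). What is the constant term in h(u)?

-2

Build the Lagrange basis polynomials:
L_0(u) = (u - 2)(u - 3) / [2] = (1/2)u^2 - (5/2)u + 3
L_1(u) = (u - 1)(u - 3) / [-1] = -u^2 + 4u - 3
L_2(u) = (u - 1)(u - 2) / [2] = (1/2)u^2 - (3/2)u + 1
h(u) = (-4)·L_0 + (-2)·L_1 + 4·L_2
Only the constant term is needed; take it from each L_i and combine:
(-4)·(3) + (-2)·(-3) + 4·(1) = -2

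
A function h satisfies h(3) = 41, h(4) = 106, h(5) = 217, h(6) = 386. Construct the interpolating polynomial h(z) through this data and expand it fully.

Newton's divided differences:
h[3,4] = (106 - 41) / (4 - 3) = 65
h[4,5] = (217 - 106) / (5 - 4) = 111
h[5,6] = (386 - 217) / (6 - 5) = 169
h[3,4,5] = (111 - 65) / (5 - 3) = 23
h[4,5,6] = (169 - 111) / (6 - 4) = 29
h[3,4,5,6] = (29 - 23) / (6 - 3) = 2
h(z) = 41 + 65·(z - 3) + 23·(z - 3)(z - 4) + 2·(z - 3)(z - 4)(z - 5)
Expanding: h(z) = 2z^3 - z^2 - 2z + 2

h(z) = 2z^3 - z^2 - 2z + 2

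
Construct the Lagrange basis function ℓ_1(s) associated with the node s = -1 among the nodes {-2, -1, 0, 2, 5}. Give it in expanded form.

ℓ_1(s) = -(1/18)s^4 + (5/18)s^3 + (2/9)s^2 - (10/9)s

ℓ_1(s) = (s + 2)s(s - 2)(s - 5) / [(1)·(-1)·(-3)·(-6)]
       = (s^4 - 5s^3 - 4s^2 + 20s) / (-18)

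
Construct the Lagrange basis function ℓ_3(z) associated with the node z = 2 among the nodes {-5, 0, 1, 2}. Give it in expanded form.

ℓ_3(z) = (1/14)z^3 + (2/7)z^2 - (5/14)z

ℓ_3(z) = (z + 5)z(z - 1) / [(7)·(2)·(1)]
       = (z^3 + 4z^2 - 5z) / (14)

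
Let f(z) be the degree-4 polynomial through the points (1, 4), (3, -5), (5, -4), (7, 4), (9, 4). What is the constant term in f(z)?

Build the Lagrange basis polynomials:
L_0(z) = (z - 3)(z - 5)(z - 7)(z - 9) / [384] = (1/384)z^4 - (1/16)z^3 + (103/192)z^2 - (31/16)z + 315/128
L_1(z) = (z - 1)(z - 5)(z - 7)(z - 9) / [-96] = -(1/96)z^4 + (11/48)z^3 - (41/24)z^2 + (229/48)z - 105/32
L_2(z) = (z - 1)(z - 3)(z - 7)(z - 9) / [64] = (1/64)z^4 - (5/16)z^3 + (65/32)z^2 - (75/16)z + 189/64
L_3(z) = (z - 1)(z - 3)(z - 5)(z - 9) / [-96] = -(1/96)z^4 + (3/16)z^3 - (13/12)z^2 + (37/16)z - 45/32
L_4(z) = (z - 1)(z - 3)(z - 5)(z - 7) / [384] = (1/384)z^4 - (1/24)z^3 + (43/192)z^2 - (11/24)z + 35/128
f(z) = 4·L_0 + (-5)·L_1 + (-4)·L_2 + 4·L_3 + 4·L_4
Only the constant term is needed; take it from each L_i and combine:
4·(315/128) + (-5)·(-105/32) + (-4)·(189/64) + 4·(-45/32) + 4·(35/128) = 317/32

317/32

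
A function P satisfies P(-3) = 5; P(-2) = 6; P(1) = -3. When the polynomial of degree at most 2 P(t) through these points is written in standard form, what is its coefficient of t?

Build the Lagrange basis polynomials:
L_0(t) = (t + 2)(t - 1) / [4] = (1/4)t^2 + (1/4)t - 1/2
L_1(t) = (t + 3)(t - 1) / [-3] = -(1/3)t^2 - (2/3)t + 1
L_2(t) = (t + 3)(t + 2) / [12] = (1/12)t^2 + (5/12)t + 1/2
P(t) = 5·L_0 + 6·L_1 + (-3)·L_2
Only the coefficient of t is needed; take it from each L_i and combine:
5·(1/4) + 6·(-2/3) + (-3)·(5/12) = -4

-4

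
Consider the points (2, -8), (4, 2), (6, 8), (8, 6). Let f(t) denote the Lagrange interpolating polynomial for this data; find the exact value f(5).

L_0(5) = (1)·(-1)·(-3)/[(-2)·(-4)·(-6)] = -1/16
L_1(5) = (3)·(-1)·(-3)/[(2)·(-2)·(-4)] = 9/16
L_2(5) = (3)·(1)·(-3)/[(4)·(2)·(-2)] = 9/16
L_3(5) = (3)·(1)·(-1)/[(6)·(4)·(2)] = -1/16
Sum: (-8)·(-1/16) + 2·(9/16) + 8·(9/16) + 6·(-1/16) = 23/4

23/4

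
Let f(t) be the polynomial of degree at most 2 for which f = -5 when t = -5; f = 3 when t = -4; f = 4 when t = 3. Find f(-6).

-419/28

Evaluate each Lagrange basis at t = -6:
L_0(-6) = (-2)·(-9)/[(-1)·(-8)] = 9/4
L_1(-6) = (-1)·(-9)/[(1)·(-7)] = -9/7
L_2(-6) = (-1)·(-2)/[(8)·(7)] = 1/28
Sum: (-5)·(9/4) + 3·(-9/7) + 4·(1/28) = -419/28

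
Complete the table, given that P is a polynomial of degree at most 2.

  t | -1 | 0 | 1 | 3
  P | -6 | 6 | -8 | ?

The 3 known values determine P uniquely (degree ≤ 2).
L_0(3) = (3)·(2)/[(-1)·(-2)] = 3
L_1(3) = (4)·(2)/[(1)·(-1)] = -8
L_2(3) = (4)·(3)/[(2)·(1)] = 6
Sum: (-6)·(3) + 6·(-8) + (-8)·(6) = -114

-114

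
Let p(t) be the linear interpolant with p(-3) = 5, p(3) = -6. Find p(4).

-47/6

Evaluate each Lagrange basis at t = 4:
L_0(4) = (1)/[(-6)] = -1/6
L_1(4) = (7)/[(6)] = 7/6
Sum: 5·(-1/6) + (-6)·(7/6) = -47/6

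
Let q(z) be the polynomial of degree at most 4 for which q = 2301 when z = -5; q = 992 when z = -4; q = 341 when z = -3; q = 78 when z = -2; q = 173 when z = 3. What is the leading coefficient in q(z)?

3

L_0(z) = (z + 4)(z + 3)(z + 2)(z - 3) / [48] = (1/48)z^4 + (1/8)z^3 - (1/48)z^2 - (9/8)z - 3/2
L_1(z) = (z + 5)(z + 3)(z + 2)(z - 3) / [-14] = -(1/14)z^4 - (1/2)z^3 - (1/14)z^2 + (9/2)z + 45/7
L_2(z) = (z + 5)(z + 4)(z + 2)(z - 3) / [12] = (1/12)z^4 + (2/3)z^3 + (5/12)z^2 - (37/6)z - 10
L_3(z) = (z + 5)(z + 4)(z + 3)(z - 3) / [-30] = -(1/30)z^4 - (3/10)z^3 - (11/30)z^2 + (27/10)z + 6
L_4(z) = (z + 5)(z + 4)(z + 3)(z + 2) / [1680] = (1/1680)z^4 + (1/120)z^3 + (71/1680)z^2 + (11/120)z + 1/14
q(z) = 2301·L_0 + 992·L_1 + 341·L_2 + 78·L_3 + 173·L_4
Only the coefficient of z^4 is needed; take it from each L_i and combine:
2301·(1/48) + 992·(-1/14) + 341·(1/12) + 78·(-1/30) + 173·(1/1680) = 3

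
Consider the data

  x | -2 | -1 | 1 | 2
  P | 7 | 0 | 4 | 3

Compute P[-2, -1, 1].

3

P[-2,-1] = (0 - 7) / (-1 - (-2)) = -7
P[-1,1] = (4 - 0) / (1 - (-1)) = 2
P[-2,-1,1] = (2 - (-7)) / (1 - (-2)) = 3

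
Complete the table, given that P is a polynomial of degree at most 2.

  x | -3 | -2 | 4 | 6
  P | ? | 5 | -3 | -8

85/16

The 3 known values determine P uniquely (degree ≤ 2).
Evaluate each Lagrange basis at x = -3:
L_0(-3) = (-7)·(-9)/[(-6)·(-8)] = 21/16
L_1(-3) = (-1)·(-9)/[(6)·(-2)] = -3/4
L_2(-3) = (-1)·(-7)/[(8)·(2)] = 7/16
Sum: 5·(21/16) + (-3)·(-3/4) + (-8)·(7/16) = 85/16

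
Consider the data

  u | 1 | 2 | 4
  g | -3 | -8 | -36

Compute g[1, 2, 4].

g[1,2] = (-8 - (-3)) / (2 - 1) = -5
g[2,4] = (-36 - (-8)) / (4 - 2) = -14
g[1,2,4] = (-14 - (-5)) / (4 - 1) = -3

-3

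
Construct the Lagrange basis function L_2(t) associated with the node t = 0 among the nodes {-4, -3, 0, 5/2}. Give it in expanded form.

L_2(t) = (t + 4)(t + 3)(t - 5/2) / [(4)·(3)·(-5/2)]
       = (t^3 + (9/2)t^2 - (11/2)t - 30) / (-30)

L_2(t) = -(1/30)t^3 - (3/20)t^2 + (11/60)t + 1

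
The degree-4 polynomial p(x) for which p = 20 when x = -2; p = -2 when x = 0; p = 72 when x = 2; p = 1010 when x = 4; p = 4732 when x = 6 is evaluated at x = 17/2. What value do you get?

Using Newton's divided-difference form:
p[-2,0] = (-2 - 20) / (0 - (-2)) = -11
p[0,2] = (72 - (-2)) / (2 - 0) = 37
p[2,4] = (1010 - 72) / (4 - 2) = 469
p[4,6] = (4732 - 1010) / (6 - 4) = 1861
p[-2,0,2] = (37 - (-11)) / (2 - (-2)) = 12
p[0,2,4] = (469 - 37) / (4 - 0) = 108
p[2,4,6] = (1861 - 469) / (6 - 2) = 348
p[-2,0,2,4] = (108 - 12) / (4 - (-2)) = 16
p[0,2,4,6] = (348 - 108) / (6 - 0) = 40
p[-2,0,2,4,6] = (40 - 16) / (6 - (-2)) = 3
p(17/2) = 20 + (-11)·(21/2) + 12·(21/2)·(17/2) + 16·(21/2)·(17/2)·(13/2) + 3·(21/2)·(17/2)·(13/2)·(9/2) = 289427/16

289427/16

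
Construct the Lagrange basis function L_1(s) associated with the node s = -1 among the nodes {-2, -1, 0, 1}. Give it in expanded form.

L_1(s) = (1/2)s^3 + (1/2)s^2 - s

L_1(s) = (s + 2)s(s - 1) / [(1)·(-1)·(-2)]
       = (s^3 + s^2 - 2s) / (2)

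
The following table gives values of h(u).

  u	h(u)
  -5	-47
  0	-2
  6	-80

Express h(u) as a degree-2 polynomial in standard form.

h(u) = -2u^2 - u - 2

L_0(u) = u(u - 6) / [55] = (1/55)u^2 - (6/55)u
L_1(u) = (u + 5)(u - 6) / [-30] = -(1/30)u^2 + (1/30)u + 1
L_2(u) = (u + 5)u / [66] = (1/66)u^2 + (5/66)u
h(u) = (-47)·L_0 + (-2)·L_1 + (-80)·L_2
  (-47)·L_0(u) = -(47/55)u^2 + (282/55)u
  (-2)·L_1(u) = (1/15)u^2 - (1/15)u - 2
  (-80)·L_2(u) = -(40/33)u^2 - (200/33)u
Adding term by term: -2u^2 - u - 2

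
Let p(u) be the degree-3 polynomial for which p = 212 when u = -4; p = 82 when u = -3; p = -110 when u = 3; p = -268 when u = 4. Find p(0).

Evaluate each Lagrange basis at u = 0:
L_0(0) = (3)·(-3)·(-4)/[(-1)·(-7)·(-8)] = -9/14
L_1(0) = (4)·(-3)·(-4)/[(1)·(-6)·(-7)] = 8/7
L_2(0) = (4)·(3)·(-4)/[(7)·(6)·(-1)] = 8/7
L_3(0) = (4)·(3)·(-3)/[(8)·(7)·(1)] = -9/14
Sum: 212·(-9/14) + 82·(8/7) + (-110)·(8/7) + (-268)·(-9/14) = 4

4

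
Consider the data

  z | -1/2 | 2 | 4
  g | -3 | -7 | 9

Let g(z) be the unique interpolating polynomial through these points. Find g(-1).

Using Newton's divided-difference form:
g[-1/2,2] = (-7 - (-3)) / (2 - (-1/2)) = -8/5
g[2,4] = (9 - (-7)) / (4 - 2) = 8
g[-1/2,2,4] = (8 - (-8/5)) / (4 - (-1/2)) = 32/15
g(-1) = -3 + (-8/5)·(-1/2) + (32/15)·(-1/2)·(-3) = 1

1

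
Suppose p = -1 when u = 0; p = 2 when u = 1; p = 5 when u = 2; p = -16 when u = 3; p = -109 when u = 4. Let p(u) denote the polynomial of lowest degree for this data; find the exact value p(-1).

-4

Evaluate each Lagrange basis at u = -1:
L_0(-1) = (-2)·(-3)·(-4)·(-5)/[(-1)·(-2)·(-3)·(-4)] = 5
L_1(-1) = (-1)·(-3)·(-4)·(-5)/[(1)·(-1)·(-2)·(-3)] = -10
L_2(-1) = (-1)·(-2)·(-4)·(-5)/[(2)·(1)·(-1)·(-2)] = 10
L_3(-1) = (-1)·(-2)·(-3)·(-5)/[(3)·(2)·(1)·(-1)] = -5
L_4(-1) = (-1)·(-2)·(-3)·(-4)/[(4)·(3)·(2)·(1)] = 1
Sum: (-1)·(5) + 2·(-10) + 5·(10) + (-16)·(-5) + (-109)·(1) = -4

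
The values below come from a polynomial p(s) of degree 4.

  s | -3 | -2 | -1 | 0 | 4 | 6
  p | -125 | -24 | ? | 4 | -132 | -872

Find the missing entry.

3

The 5 known values determine p uniquely (degree ≤ 4).
Evaluate each Lagrange basis at s = -1:
L_0(-1) = (1)·(-1)·(-5)·(-7)/[(-1)·(-3)·(-7)·(-9)] = -5/27
L_1(-1) = (2)·(-1)·(-5)·(-7)/[(1)·(-2)·(-6)·(-8)] = 35/48
L_2(-1) = (2)·(1)·(-5)·(-7)/[(3)·(2)·(-4)·(-6)] = 35/72
L_3(-1) = (2)·(1)·(-1)·(-7)/[(7)·(6)·(4)·(-2)] = -1/24
L_4(-1) = (2)·(1)·(-1)·(-5)/[(9)·(8)·(6)·(2)] = 5/432
Sum: (-125)·(-5/27) + (-24)·(35/48) + 4·(35/72) + (-132)·(-1/24) + (-872)·(5/432) = 3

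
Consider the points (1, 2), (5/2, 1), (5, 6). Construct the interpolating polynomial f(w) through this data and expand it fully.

f(w) = (2/3)w^2 - 3w + 13/3

Build the Lagrange basis polynomials:
L_0(w) = (w - 5/2)(w - 5) / [6] = (1/6)w^2 - (5/4)w + 25/12
L_1(w) = (w - 1)(w - 5) / [-15/4] = -(4/15)w^2 + (8/5)w - 4/3
L_2(w) = (w - 1)(w - 5/2) / [10] = (1/10)w^2 - (7/20)w + 1/4
f(w) = 2·L_0 + 1·L_1 + 6·L_2
  2·L_0(w) = (1/3)w^2 - (5/2)w + 25/6
  1·L_1(w) = -(4/15)w^2 + (8/5)w - 4/3
  6·L_2(w) = (3/5)w^2 - (21/10)w + 3/2
Adding term by term: (2/3)w^2 - 3w + 13/3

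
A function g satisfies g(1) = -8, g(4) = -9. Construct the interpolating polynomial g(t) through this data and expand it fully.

Build the Lagrange basis polynomials:
L_0(t) = (t - 4) / [-3] = -(1/3)t + 4/3
L_1(t) = (t - 1) / [3] = (1/3)t - 1/3
g(t) = (-8)·L_0 + (-9)·L_1
  (-8)·L_0(t) = (8/3)t - 32/3
  (-9)·L_1(t) = -3t + 3
Adding term by term: -(1/3)t - 23/3

g(t) = -(1/3)t - 23/3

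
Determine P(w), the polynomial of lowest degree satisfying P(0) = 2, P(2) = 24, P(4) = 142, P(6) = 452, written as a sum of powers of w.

P(w) = 2w^3 + 3w + 2

Newton's divided differences:
P[0,2] = (24 - 2) / (2 - 0) = 11
P[2,4] = (142 - 24) / (4 - 2) = 59
P[4,6] = (452 - 142) / (6 - 4) = 155
P[0,2,4] = (59 - 11) / (4 - 0) = 12
P[2,4,6] = (155 - 59) / (6 - 2) = 24
P[0,2,4,6] = (24 - 12) / (6 - 0) = 2
P(w) = 2 + 11·w + 12·w(w - 2) + 2·w(w - 2)(w - 4)
Expanding: P(w) = 2w^3 + 3w + 2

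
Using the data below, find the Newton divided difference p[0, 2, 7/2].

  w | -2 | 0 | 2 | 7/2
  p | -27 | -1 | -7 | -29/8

3/2

p[0,2] = (-7 - (-1)) / (2 - 0) = -3
p[2,7/2] = (-29/8 - (-7)) / (7/2 - 2) = 9/4
p[0,2,7/2] = (9/4 - (-3)) / (7/2 - 0) = 3/2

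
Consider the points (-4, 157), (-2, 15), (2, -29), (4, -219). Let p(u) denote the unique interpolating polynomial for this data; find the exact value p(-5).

321

L_0(-5) = (-3)·(-7)·(-9)/[(-2)·(-6)·(-8)] = 63/32
L_1(-5) = (-1)·(-7)·(-9)/[(2)·(-4)·(-6)] = -21/16
L_2(-5) = (-1)·(-3)·(-9)/[(6)·(4)·(-2)] = 9/16
L_3(-5) = (-1)·(-3)·(-7)/[(8)·(6)·(2)] = -7/32
Sum: 157·(63/32) + 15·(-21/16) + (-29)·(9/16) + (-219)·(-7/32) = 321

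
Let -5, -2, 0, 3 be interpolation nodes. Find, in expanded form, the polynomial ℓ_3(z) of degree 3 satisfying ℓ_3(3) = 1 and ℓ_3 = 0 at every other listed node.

ℓ_3(z) = (z + 5)(z + 2)z / [(8)·(5)·(3)]
       = (z^3 + 7z^2 + 10z) / (120)

ℓ_3(z) = (1/120)z^3 + (7/120)z^2 + (1/12)z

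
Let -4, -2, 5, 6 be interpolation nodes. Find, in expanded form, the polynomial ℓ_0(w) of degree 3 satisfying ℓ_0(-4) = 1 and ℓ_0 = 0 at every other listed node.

ℓ_0(w) = (w + 2)(w - 5)(w - 6) / [(-2)·(-9)·(-10)]
       = (w^3 - 9w^2 + 8w + 60) / (-180)

ℓ_0(w) = -(1/180)w^3 + (1/20)w^2 - (2/45)w - 1/3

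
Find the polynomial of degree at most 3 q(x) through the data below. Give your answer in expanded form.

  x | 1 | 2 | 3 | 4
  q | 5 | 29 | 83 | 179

q(x) = 2x^3 + 3x^2 + x - 1

Build the Lagrange basis polynomials:
L_0(x) = (x - 2)(x - 3)(x - 4) / [-6] = -(1/6)x^3 + (3/2)x^2 - (13/3)x + 4
L_1(x) = (x - 1)(x - 3)(x - 4) / [2] = (1/2)x^3 - 4x^2 + (19/2)x - 6
L_2(x) = (x - 1)(x - 2)(x - 4) / [-2] = -(1/2)x^3 + (7/2)x^2 - 7x + 4
L_3(x) = (x - 1)(x - 2)(x - 3) / [6] = (1/6)x^3 - x^2 + (11/6)x - 1
q(x) = 5·L_0 + 29·L_1 + 83·L_2 + 179·L_3
  5·L_0(x) = -(5/6)x^3 + (15/2)x^2 - (65/3)x + 20
  29·L_1(x) = (29/2)x^3 - 116x^2 + (551/2)x - 174
  83·L_2(x) = -(83/2)x^3 + (581/2)x^2 - 581x + 332
  179·L_3(x) = (179/6)x^3 - 179x^2 + (1969/6)x - 179
Adding term by term: 2x^3 + 3x^2 + x - 1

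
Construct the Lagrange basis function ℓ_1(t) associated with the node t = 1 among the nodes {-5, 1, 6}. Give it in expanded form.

ℓ_1(t) = (t + 5)(t - 6) / [(6)·(-5)]
       = (t^2 - t - 30) / (-30)

ℓ_1(t) = -(1/30)t^2 + (1/30)t + 1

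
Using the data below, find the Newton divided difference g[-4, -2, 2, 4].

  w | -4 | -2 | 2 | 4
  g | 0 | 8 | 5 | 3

3/32

g[-4,-2] = (8 - 0) / (-2 - (-4)) = 4
g[-2,2] = (5 - 8) / (2 - (-2)) = -3/4
g[2,4] = (3 - 5) / (4 - 2) = -1
g[-4,-2,2] = (-3/4 - 4) / (2 - (-4)) = -19/24
g[-2,2,4] = (-1 - (-3/4)) / (4 - (-2)) = -1/24
g[-4,-2,2,4] = (-1/24 - (-19/24)) / (4 - (-4)) = 3/32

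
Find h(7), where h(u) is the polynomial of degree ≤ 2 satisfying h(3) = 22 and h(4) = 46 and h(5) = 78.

Evaluate each Lagrange basis at u = 7:
L_0(7) = (3)·(2)/[(-1)·(-2)] = 3
L_1(7) = (4)·(2)/[(1)·(-1)] = -8
L_2(7) = (4)·(3)/[(2)·(1)] = 6
Sum: 22·(3) + 46·(-8) + 78·(6) = 166

166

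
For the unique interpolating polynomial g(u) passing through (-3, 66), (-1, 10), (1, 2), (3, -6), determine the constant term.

Build the Lagrange basis polynomials:
L_0(u) = (u + 1)(u - 1)(u - 3) / [-48] = -(1/48)u^3 + (1/16)u^2 + (1/48)u - 1/16
L_1(u) = (u + 3)(u - 1)(u - 3) / [16] = (1/16)u^3 - (1/16)u^2 - (9/16)u + 9/16
L_2(u) = (u + 3)(u + 1)(u - 3) / [-16] = -(1/16)u^3 - (1/16)u^2 + (9/16)u + 9/16
L_3(u) = (u + 3)(u + 1)(u - 1) / [48] = (1/48)u^3 + (1/16)u^2 - (1/48)u - 1/16
g(u) = 66·L_0 + 10·L_1 + 2·L_2 + (-6)·L_3
Only the constant term is needed; take it from each L_i and combine:
66·(-1/16) + 10·(9/16) + 2·(9/16) + (-6)·(-1/16) = 3

3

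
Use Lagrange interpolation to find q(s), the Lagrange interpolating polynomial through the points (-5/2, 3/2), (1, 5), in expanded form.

Build the Lagrange basis polynomials:
L_0(s) = (s - 1) / [-7/2] = -(2/7)s + 2/7
L_1(s) = (s + 5/2) / [7/2] = (2/7)s + 5/7
q(s) = (3/2)·L_0 + 5·L_1
  (3/2)·L_0(s) = -(3/7)s + 3/7
  5·L_1(s) = (10/7)s + 25/7
Adding term by term: s + 4

q(s) = s + 4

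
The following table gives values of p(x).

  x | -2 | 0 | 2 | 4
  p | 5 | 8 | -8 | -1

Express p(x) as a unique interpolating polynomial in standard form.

Build the Lagrange basis polynomials:
L_0(x) = x(x - 2)(x - 4) / [-48] = -(1/48)x^3 + (1/8)x^2 - (1/6)x
L_1(x) = (x + 2)(x - 2)(x - 4) / [16] = (1/16)x^3 - (1/4)x^2 - (1/4)x + 1
L_2(x) = (x + 2)x(x - 4) / [-16] = -(1/16)x^3 + (1/8)x^2 + (1/2)x
L_3(x) = (x + 2)x(x - 2) / [48] = (1/48)x^3 - (1/12)x
p(x) = 5·L_0 + 8·L_1 + (-8)·L_2 + (-1)·L_3
  5·L_0(x) = -(5/48)x^3 + (5/8)x^2 - (5/6)x
  8·L_1(x) = (1/2)x^3 - 2x^2 - 2x + 8
  (-8)·L_2(x) = (1/2)x^3 - x^2 - 4x
  (-1)·L_3(x) = -(1/48)x^3 + (1/12)x
Adding term by term: (7/8)x^3 - (19/8)x^2 - (27/4)x + 8

p(x) = (7/8)x^3 - (19/8)x^2 - (27/4)x + 8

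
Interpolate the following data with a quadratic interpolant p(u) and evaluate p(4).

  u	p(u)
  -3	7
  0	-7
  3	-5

-7/9

L_0(4) = (4)·(1)/[(-3)·(-6)] = 2/9
L_1(4) = (7)·(1)/[(3)·(-3)] = -7/9
L_2(4) = (7)·(4)/[(6)·(3)] = 14/9
Sum: 7·(2/9) + (-7)·(-7/9) + (-5)·(14/9) = -7/9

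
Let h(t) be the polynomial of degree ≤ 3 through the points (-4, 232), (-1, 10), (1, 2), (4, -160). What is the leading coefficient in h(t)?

-3

The leading coefficient equals the top divided difference h[-4,-1,1,4].
h[-4,-1] = (10 - 232) / (-1 - (-4)) = -74
h[-1,1] = (2 - 10) / (1 - (-1)) = -4
h[1,4] = (-160 - 2) / (4 - 1) = -54
h[-4,-1,1] = (-4 - (-74)) / (1 - (-4)) = 14
h[-1,1,4] = (-54 - (-4)) / (4 - (-1)) = -10
h[-4,-1,1,4] = (-10 - 14) / (4 - (-4)) = -3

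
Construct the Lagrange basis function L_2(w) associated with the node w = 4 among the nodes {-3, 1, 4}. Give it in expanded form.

L_2(w) = (w + 3)(w - 1) / [(7)·(3)]
       = (w^2 + 2w - 3) / (21)

L_2(w) = (1/21)w^2 + (2/21)w - 1/7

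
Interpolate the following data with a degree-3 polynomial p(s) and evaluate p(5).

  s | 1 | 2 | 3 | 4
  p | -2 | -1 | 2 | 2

Evaluate each Lagrange basis at s = 5:
L_0(5) = (3)·(2)·(1)/[(-1)·(-2)·(-3)] = -1
L_1(5) = (4)·(2)·(1)/[(1)·(-1)·(-2)] = 4
L_2(5) = (4)·(3)·(1)/[(2)·(1)·(-1)] = -6
L_3(5) = (4)·(3)·(2)/[(3)·(2)·(1)] = 4
Sum: (-2)·(-1) + (-1)·(4) + 2·(-6) + 2·(4) = -6

-6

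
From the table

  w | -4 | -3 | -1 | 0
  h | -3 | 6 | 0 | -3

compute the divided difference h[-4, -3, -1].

h[-4,-3] = (6 - (-3)) / (-3 - (-4)) = 9
h[-3,-1] = (0 - 6) / (-1 - (-3)) = -3
h[-4,-3,-1] = (-3 - 9) / (-1 - (-4)) = -4

-4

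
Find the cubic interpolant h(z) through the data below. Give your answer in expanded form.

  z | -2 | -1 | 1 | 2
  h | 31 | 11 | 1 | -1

Build the Lagrange basis polynomials:
L_0(z) = (z + 1)(z - 1)(z - 2) / [-12] = -(1/12)z^3 + (1/6)z^2 + (1/12)z - 1/6
L_1(z) = (z + 2)(z - 1)(z - 2) / [6] = (1/6)z^3 - (1/6)z^2 - (2/3)z + 2/3
L_2(z) = (z + 2)(z + 1)(z - 2) / [-6] = -(1/6)z^3 - (1/6)z^2 + (2/3)z + 2/3
L_3(z) = (z + 2)(z + 1)(z - 1) / [12] = (1/12)z^3 + (1/6)z^2 - (1/12)z - 1/6
h(z) = 31·L_0 + 11·L_1 + 1·L_2 + (-1)·L_3
  31·L_0(z) = -(31/12)z^3 + (31/6)z^2 + (31/12)z - 31/6
  11·L_1(z) = (11/6)z^3 - (11/6)z^2 - (22/3)z + 22/3
  1·L_2(z) = -(1/6)z^3 - (1/6)z^2 + (2/3)z + 2/3
  (-1)·L_3(z) = -(1/12)z^3 - (1/6)z^2 + (1/12)z + 1/6
Adding term by term: -z^3 + 3z^2 - 4z + 3

h(z) = -z^3 + 3z^2 - 4z + 3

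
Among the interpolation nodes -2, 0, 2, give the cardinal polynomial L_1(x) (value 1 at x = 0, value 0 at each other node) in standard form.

L_1(x) = (x + 2)(x - 2) / [(2)·(-2)]
       = (x^2 - 4) / (-4)

L_1(x) = -(1/4)x^2 + 1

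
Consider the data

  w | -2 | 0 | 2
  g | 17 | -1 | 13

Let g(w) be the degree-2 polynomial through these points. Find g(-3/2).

19/2

L_0(-3/2) = (-3/2)·(-7/2)/[(-2)·(-4)] = 21/32
L_1(-3/2) = (1/2)·(-7/2)/[(2)·(-2)] = 7/16
L_2(-3/2) = (1/2)·(-3/2)/[(4)·(2)] = -3/32
Sum: 17·(21/32) + (-1)·(7/16) + 13·(-3/32) = 19/2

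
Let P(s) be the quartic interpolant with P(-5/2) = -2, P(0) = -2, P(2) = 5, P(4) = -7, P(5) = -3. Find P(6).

L_0(6) = (6)·(4)·(2)·(1)/[(-5/2)·(-9/2)·(-13/2)·(-15/2)] = 256/2925
L_1(6) = (17/2)·(4)·(2)·(1)/[(5/2)·(-2)·(-4)·(-5)] = -17/25
L_2(6) = (17/2)·(6)·(2)·(1)/[(9/2)·(2)·(-2)·(-3)] = 17/9
L_3(6) = (17/2)·(6)·(4)·(1)/[(13/2)·(4)·(2)·(-1)] = -51/13
L_4(6) = (17/2)·(6)·(4)·(2)/[(15/2)·(5)·(3)·(1)] = 272/75
Sum: (-2)·(256/2925) + (-2)·(-17/25) + 5·(17/9) + (-7)·(-51/13) + (-3)·(272/75) = 79592/2925

79592/2925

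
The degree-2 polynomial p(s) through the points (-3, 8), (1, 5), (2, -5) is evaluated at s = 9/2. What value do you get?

-739/16

Evaluate each Lagrange basis at s = 9/2:
L_0(9/2) = (7/2)·(5/2)/[(-4)·(-5)] = 7/16
L_1(9/2) = (15/2)·(5/2)/[(4)·(-1)] = -75/16
L_2(9/2) = (15/2)·(7/2)/[(5)·(1)] = 21/4
Sum: 8·(7/16) + 5·(-75/16) + (-5)·(21/4) = -739/16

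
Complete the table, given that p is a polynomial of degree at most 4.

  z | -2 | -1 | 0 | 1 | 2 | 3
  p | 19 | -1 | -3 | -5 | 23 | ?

159

The 5 known values determine p uniquely (degree ≤ 4).
Evaluate each Lagrange basis at z = 3:
L_0(3) = (4)·(3)·(2)·(1)/[(-1)·(-2)·(-3)·(-4)] = 1
L_1(3) = (5)·(3)·(2)·(1)/[(1)·(-1)·(-2)·(-3)] = -5
L_2(3) = (5)·(4)·(2)·(1)/[(2)·(1)·(-1)·(-2)] = 10
L_3(3) = (5)·(4)·(3)·(1)/[(3)·(2)·(1)·(-1)] = -10
L_4(3) = (5)·(4)·(3)·(2)/[(4)·(3)·(2)·(1)] = 5
Sum: 19·(1) + (-1)·(-5) + (-3)·(10) + (-5)·(-10) + 23·(5) = 159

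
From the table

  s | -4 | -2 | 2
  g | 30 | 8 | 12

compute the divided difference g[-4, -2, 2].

g[-4,-2] = (8 - 30) / (-2 - (-4)) = -11
g[-2,2] = (12 - 8) / (2 - (-2)) = 1
g[-4,-2,2] = (1 - (-11)) / (2 - (-4)) = 2

2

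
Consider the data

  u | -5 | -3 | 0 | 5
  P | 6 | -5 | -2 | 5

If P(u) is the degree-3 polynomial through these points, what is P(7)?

Using Newton's divided-difference form:
P[-5,-3] = (-5 - 6) / (-3 - (-5)) = -11/2
P[-3,0] = (-2 - (-5)) / (0 - (-3)) = 1
P[0,5] = (5 - (-2)) / (5 - 0) = 7/5
P[-5,-3,0] = (1 - (-11/2)) / (0 - (-5)) = 13/10
P[-3,0,5] = (7/5 - 1) / (5 - (-3)) = 1/20
P[-5,-3,0,5] = (1/20 - 13/10) / (5 - (-5)) = -1/8
P(7) = 6 + (-11/2)·(12) + (13/10)·(12)·(10) + (-1/8)·(12)·(10)·(7) = -9

-9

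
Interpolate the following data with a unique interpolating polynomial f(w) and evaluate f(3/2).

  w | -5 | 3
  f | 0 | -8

Evaluate each Lagrange basis at w = 3/2:
L_0(3/2) = (-3/2)/[(-8)] = 3/16
L_1(3/2) = (13/2)/[(8)] = 13/16
Sum: 0 + (-8)·(13/16) = -13/2

-13/2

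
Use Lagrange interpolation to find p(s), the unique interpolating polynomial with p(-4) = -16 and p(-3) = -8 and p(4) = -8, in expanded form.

p(s) = -s^2 + s + 4

Build the Lagrange basis polynomials:
L_0(s) = (s + 3)(s - 4) / [8] = (1/8)s^2 - (1/8)s - 3/2
L_1(s) = (s + 4)(s - 4) / [-7] = -(1/7)s^2 + 16/7
L_2(s) = (s + 4)(s + 3) / [56] = (1/56)s^2 + (1/8)s + 3/14
p(s) = (-16)·L_0 + (-8)·L_1 + (-8)·L_2
  (-16)·L_0(s) = -2s^2 + 2s + 24
  (-8)·L_1(s) = (8/7)s^2 - 128/7
  (-8)·L_2(s) = -(1/7)s^2 - s - 12/7
Adding term by term: -s^2 + s + 4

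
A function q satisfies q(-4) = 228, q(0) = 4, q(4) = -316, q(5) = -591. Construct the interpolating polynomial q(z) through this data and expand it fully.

L_0(z) = z(z - 4)(z - 5) / [-288] = -(1/288)z^3 + (1/32)z^2 - (5/72)z
L_1(z) = (z + 4)(z - 4)(z - 5) / [80] = (1/80)z^3 - (1/16)z^2 - (1/5)z + 1
L_2(z) = (z + 4)z(z - 5) / [-32] = -(1/32)z^3 + (1/32)z^2 + (5/8)z
L_3(z) = (z + 4)z(z - 4) / [45] = (1/45)z^3 - (16/45)z
q(z) = 228·L_0 + 4·L_1 + (-316)·L_2 + (-591)·L_3
  228·L_0(z) = -(19/24)z^3 + (57/8)z^2 - (95/6)z
  4·L_1(z) = (1/20)z^3 - (1/4)z^2 - (4/5)z + 4
  (-316)·L_2(z) = (79/8)z^3 - (79/8)z^2 - (395/2)z
  (-591)·L_3(z) = -(197/15)z^3 + (3152/15)z
Adding term by term: -4z^3 - 3z^2 - 4z + 4

q(z) = -4z^3 - 3z^2 - 4z + 4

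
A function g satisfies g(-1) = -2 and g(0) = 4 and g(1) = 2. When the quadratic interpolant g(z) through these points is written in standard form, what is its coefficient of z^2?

The leading coefficient equals the top divided difference g[-1,0,1].
g[-1,0] = (4 - (-2)) / (0 - (-1)) = 6
g[0,1] = (2 - 4) / (1 - 0) = -2
g[-1,0,1] = (-2 - 6) / (1 - (-1)) = -4

-4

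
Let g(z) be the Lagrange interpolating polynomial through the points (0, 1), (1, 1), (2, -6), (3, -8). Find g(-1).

-18

L_0(-1) = (-2)·(-3)·(-4)/[(-1)·(-2)·(-3)] = 4
L_1(-1) = (-1)·(-3)·(-4)/[(1)·(-1)·(-2)] = -6
L_2(-1) = (-1)·(-2)·(-4)/[(2)·(1)·(-1)] = 4
L_3(-1) = (-1)·(-2)·(-3)/[(3)·(2)·(1)] = -1
Sum: 1·(4) + 1·(-6) + (-6)·(4) + (-8)·(-1) = -18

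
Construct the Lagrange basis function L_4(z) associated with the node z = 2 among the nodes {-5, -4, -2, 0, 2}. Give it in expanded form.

L_4(z) = (z + 5)(z + 4)(z + 2)z / [(7)·(6)·(4)·(2)]
       = (z^4 + 11z^3 + 38z^2 + 40z) / (336)

L_4(z) = (1/336)z^4 + (11/336)z^3 + (19/168)z^2 + (5/42)z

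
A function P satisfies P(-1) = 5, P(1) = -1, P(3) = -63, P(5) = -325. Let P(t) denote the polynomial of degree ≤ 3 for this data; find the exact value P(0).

Evaluate each Lagrange basis at t = 0:
L_0(0) = (-1)·(-3)·(-5)/[(-2)·(-4)·(-6)] = 5/16
L_1(0) = (1)·(-3)·(-5)/[(2)·(-2)·(-4)] = 15/16
L_2(0) = (1)·(-1)·(-5)/[(4)·(2)·(-2)] = -5/16
L_3(0) = (1)·(-1)·(-3)/[(6)·(4)·(2)] = 1/16
Sum: 5·(5/16) + (-1)·(15/16) + (-63)·(-5/16) + (-325)·(1/16) = 0

0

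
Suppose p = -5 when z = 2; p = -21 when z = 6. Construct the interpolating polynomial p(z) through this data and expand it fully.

L_0(z) = (z - 6) / [-4] = -(1/4)z + 3/2
L_1(z) = (z - 2) / [4] = (1/4)z - 1/2
p(z) = (-5)·L_0 + (-21)·L_1
  (-5)·L_0(z) = (5/4)z - 15/2
  (-21)·L_1(z) = -(21/4)z + 21/2
Adding term by term: -4z + 3

p(z) = -4z + 3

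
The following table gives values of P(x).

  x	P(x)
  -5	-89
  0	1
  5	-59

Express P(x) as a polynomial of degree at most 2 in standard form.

Newton's divided differences:
P[-5,0] = (1 - (-89)) / (0 - (-5)) = 18
P[0,5] = (-59 - 1) / (5 - 0) = -12
P[-5,0,5] = (-12 - 18) / (5 - (-5)) = -3
P(x) = -89 + 18·(x + 5) + (-3)·(x + 5)x
Expanding: P(x) = -3x^2 + 3x + 1

P(x) = -3x^2 + 3x + 1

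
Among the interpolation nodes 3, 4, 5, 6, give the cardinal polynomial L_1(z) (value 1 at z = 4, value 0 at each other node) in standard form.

L_1(z) = (1/2)z^3 - 7z^2 + (63/2)z - 45

L_1(z) = (z - 3)(z - 5)(z - 6) / [(1)·(-1)·(-2)]
       = (z^3 - 14z^2 + 63z - 90) / (2)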